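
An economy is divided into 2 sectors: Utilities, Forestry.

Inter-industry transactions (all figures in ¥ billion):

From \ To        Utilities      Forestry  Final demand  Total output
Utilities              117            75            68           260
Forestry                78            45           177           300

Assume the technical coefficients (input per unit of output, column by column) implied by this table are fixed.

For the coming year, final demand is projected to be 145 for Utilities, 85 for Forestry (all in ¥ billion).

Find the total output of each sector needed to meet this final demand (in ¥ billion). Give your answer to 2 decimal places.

Technical coefficients a_ij = z_ij / X_j:
  a_11 = 117/260 = 0.45, a_21 = 78/260 = 0.30
  a_12 = 75/300 = 0.25, a_22 = 45/300 = 0.15
I − A =
  [   0.55    -0.25]
  [  -0.30     0.85]
det(I−A) = (0.55)(0.85) − (-0.25)(-0.30) = 0.3925
adj(I−A) = [[0.85, 0.25], [0.30, 0.55]]
(I − A)⁻¹ = adj(I−A) / det(I−A) ≈
  [   2.1656     0.6369]
  [   0.7643     1.4013]
x = (I − A)⁻¹ d = adj(I−A)·d / det(I−A), with det(I−A) = 0.3925:
  x_1 = (0.85·145 + 0.25·85) / 0.3925 = 144.50 / 0.3925 ≈ 368.15
  x_2 = (0.30·145 + 0.55·85) / 0.3925 = 90.25 / 0.3925 ≈ 229.94

x_1 = 368.15, x_2 = 229.94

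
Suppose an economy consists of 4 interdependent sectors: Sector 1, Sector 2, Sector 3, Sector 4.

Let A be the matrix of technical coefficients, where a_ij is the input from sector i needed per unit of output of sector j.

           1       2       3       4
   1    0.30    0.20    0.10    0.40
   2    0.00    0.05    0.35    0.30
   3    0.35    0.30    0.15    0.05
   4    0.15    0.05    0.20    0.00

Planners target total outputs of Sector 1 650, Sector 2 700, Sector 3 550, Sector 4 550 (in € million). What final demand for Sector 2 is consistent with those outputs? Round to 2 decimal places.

I − A =
  [   0.70    -0.20    -0.10    -0.40]
  [   0.00     0.95    -0.35    -0.30]
  [  -0.35    -0.30     0.85    -0.05]
  [  -0.15    -0.05    -0.20     1.00]
d = (I − A) x:
  d_1 = (+0.70)·650 + (-0.20)·700 + (-0.10)·550 + (-0.40)·550 = 40.00
  d_2 = (+0.00)·650 + (+0.95)·700 + (-0.35)·550 + (-0.30)·550 = 307.50
  d_3 = (-0.35)·650 + (-0.30)·700 + (+0.85)·550 + (-0.05)·550 = 2.50
  d_4 = (-0.15)·650 + (-0.05)·700 + (-0.20)·550 + (+1.00)·550 = 307.50

d_2 = 307.50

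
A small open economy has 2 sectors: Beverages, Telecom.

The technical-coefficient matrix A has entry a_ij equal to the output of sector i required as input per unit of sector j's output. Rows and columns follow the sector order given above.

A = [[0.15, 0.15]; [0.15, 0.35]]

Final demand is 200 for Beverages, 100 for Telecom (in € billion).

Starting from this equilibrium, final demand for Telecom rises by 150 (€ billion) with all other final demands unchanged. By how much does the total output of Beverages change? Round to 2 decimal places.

Δx_B = 42.45

I − A =
  [   0.85    -0.15]
  [  -0.15     0.65]
det(I−A) = (0.85)(0.65) − (-0.15)(-0.15) = 0.5300
adj(I−A) = [[0.65, 0.15], [0.15, 0.85]]
(I − A)⁻¹ = adj(I−A) / det(I−A) ≈
  [   1.2264     0.2830]
  [   0.2830     1.6038]
Δx = (I − A)⁻¹ Δd with Δd having +150 in the Telecom component and 0 elsewhere.
So Δx_B = L_BT · (+150), where L_BT = adj(I−A)_BT / det(I−A) = 0.15 / 0.5300.
Δx_B = 0.15 × (+150) / 0.5300 = 22.50 / 0.5300 ≈ 42.45.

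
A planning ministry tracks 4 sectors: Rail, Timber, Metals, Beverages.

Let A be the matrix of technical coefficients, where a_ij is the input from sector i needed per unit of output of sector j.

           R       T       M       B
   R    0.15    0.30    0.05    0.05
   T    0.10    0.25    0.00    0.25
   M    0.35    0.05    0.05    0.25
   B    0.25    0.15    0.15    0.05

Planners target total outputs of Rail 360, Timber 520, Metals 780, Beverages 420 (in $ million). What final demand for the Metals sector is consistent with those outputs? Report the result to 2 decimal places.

I − A =
  [   0.85    -0.30    -0.05    -0.05]
  [  -0.10     0.75     0.00    -0.25]
  [  -0.35    -0.05     0.95    -0.25]
  [  -0.25    -0.15    -0.15     0.95]
d = (I − A) x:
  d_R = (+0.85)·360 + (-0.30)·520 + (-0.05)·780 + (-0.05)·420 = 90.00
  d_T = (-0.10)·360 + (+0.75)·520 + (+0.00)·780 + (-0.25)·420 = 249.00
  d_M = (-0.35)·360 + (-0.05)·520 + (+0.95)·780 + (-0.25)·420 = 484.00
  d_B = (-0.25)·360 + (-0.15)·520 + (-0.15)·780 + (+0.95)·420 = 114.00

d_M = 484.00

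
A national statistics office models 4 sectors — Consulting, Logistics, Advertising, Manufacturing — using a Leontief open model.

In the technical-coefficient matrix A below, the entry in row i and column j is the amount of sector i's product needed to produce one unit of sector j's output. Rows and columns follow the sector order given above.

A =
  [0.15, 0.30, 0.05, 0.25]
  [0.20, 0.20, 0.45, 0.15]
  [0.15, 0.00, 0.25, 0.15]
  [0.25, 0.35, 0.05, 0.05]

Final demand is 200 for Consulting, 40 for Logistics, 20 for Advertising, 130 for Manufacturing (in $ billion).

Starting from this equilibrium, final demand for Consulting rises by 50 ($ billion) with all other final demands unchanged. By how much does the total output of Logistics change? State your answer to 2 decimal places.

Δx_2 = 44.06

I − A =
  [   0.85    -0.30    -0.05    -0.25]
  [  -0.20     0.80    -0.45    -0.15]
  [  -0.15     0.00     0.75    -0.15]
  [  -0.25    -0.35    -0.05     0.95]
Compute the cofactors C_ij = (−1)^(i+j)·(3×3 minor ij) of I−A; the adjugate is their transpose:
adj(I−A) = Cᵀ =
  [ 0.501000   0.279750   0.215250   0.210000]
  [ 0.251250   0.541500   0.355500   0.207750]
  [ 0.146625   0.111750   0.465625   0.129750]
  [ 0.232125   0.279000   0.212125   0.438750]
det(I−A) = Σ_j (I−A)_1j·C_1j = (0.85)(0.501000) + (-0.30)(0.251250) + (-0.05)(0.146625) + (-0.25)(0.232125) = 0.2851125
(I − A)⁻¹ = adj(I−A) / det(I−A) ≈
  [   1.7572     0.9812     0.7550     0.7366]
  [   0.8812     1.8993     1.2469     0.7287]
  [   0.5143     0.3920     1.6331     0.4551]
  [   0.8142     0.9786     0.7440     1.5389]
Δx = (I − A)⁻¹ Δd with Δd having +50 in the Consulting component and 0 elsewhere.
So Δx_2 = L_21 · (+50), where L_21 = adj(I−A)_21 / det(I−A) = 0.251250 / 0.2851125.
Δx_2 = 0.251250 × (+50) / 0.2851125 = 12.5625 / 0.2851125 ≈ 44.06.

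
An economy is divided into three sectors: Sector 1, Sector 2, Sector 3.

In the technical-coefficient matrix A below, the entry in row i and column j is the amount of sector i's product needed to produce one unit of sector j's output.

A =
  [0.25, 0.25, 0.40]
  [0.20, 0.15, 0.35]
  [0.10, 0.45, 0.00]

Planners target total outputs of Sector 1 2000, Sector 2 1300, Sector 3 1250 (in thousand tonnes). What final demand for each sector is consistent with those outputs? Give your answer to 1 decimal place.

I − A =
  [   0.75    -0.25    -0.40]
  [  -0.20     0.85    -0.35]
  [  -0.10    -0.45     1.00]
d = (I − A) x:
  d_1 = (+0.75)·2000 + (-0.25)·1300 + (-0.40)·1250 = 675.0
  d_2 = (-0.20)·2000 + (+0.85)·1300 + (-0.35)·1250 = 267.5
  d_3 = (-0.10)·2000 + (-0.45)·1300 + (+1.00)·1250 = 465.0

d_1 = 675.0, d_2 = 267.5, d_3 = 465.0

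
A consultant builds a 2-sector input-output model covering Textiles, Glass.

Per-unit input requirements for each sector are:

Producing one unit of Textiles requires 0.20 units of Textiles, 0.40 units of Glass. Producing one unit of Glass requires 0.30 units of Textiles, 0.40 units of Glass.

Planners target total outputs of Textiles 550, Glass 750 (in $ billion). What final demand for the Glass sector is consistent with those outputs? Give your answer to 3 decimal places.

I − A =
  [   0.80    -0.30]
  [  -0.40     0.60]
d = (I − A) x:
  d_1 = (+0.80)·550 + (-0.30)·750 = 215.000
  d_2 = (-0.40)·550 + (+0.60)·750 = 230.000

d_2 = 230.000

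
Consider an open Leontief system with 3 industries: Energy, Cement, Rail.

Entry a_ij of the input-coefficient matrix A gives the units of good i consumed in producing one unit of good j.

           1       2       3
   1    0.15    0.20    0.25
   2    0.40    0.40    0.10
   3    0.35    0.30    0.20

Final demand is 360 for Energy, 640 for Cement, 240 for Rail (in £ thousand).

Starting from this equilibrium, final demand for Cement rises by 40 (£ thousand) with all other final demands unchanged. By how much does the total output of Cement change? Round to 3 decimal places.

I − A =
  [   0.85    -0.20    -0.25]
  [  -0.40     0.60    -0.10]
  [  -0.35    -0.30     0.80]
Cofactors of I−A, C_ij = (−1)^(i+j)·(minor ij) (rows/columns in the sector order above):
  C_11 = (0.60)(0.80) − (-0.10)(-0.30) = 0.4500
  C_12 = −[(-0.40)(0.80) − (-0.10)(-0.35)] = 0.3550
  C_13 = (-0.40)(-0.30) − (0.60)(-0.35) = 0.3300
  C_21 = −[(-0.20)(0.80) − (-0.25)(-0.30)] = 0.2350
  C_22 = (0.85)(0.80) − (-0.25)(-0.35) = 0.5925
  C_23 = −[(0.85)(-0.30) − (-0.20)(-0.35)] = 0.3250
  C_31 = (-0.20)(-0.10) − (-0.25)(0.60) = 0.1700
  C_32 = −[(0.85)(-0.10) − (-0.25)(-0.40)] = 0.1850
  C_33 = (0.85)(0.60) − (-0.20)(-0.40) = 0.4300
det(I−A) = Σ_j (I−A)_1j·C_1j = (0.85)(0.4500) + (-0.20)(0.3550) + (-0.25)(0.3300) = 0.2290
adj(I−A) = Cᵀ =
  [ 0.4500   0.2350   0.1700]
  [ 0.3550   0.5925   0.1850]
  [ 0.3300   0.3250   0.4300]
(I − A)⁻¹ = adj(I−A) / det(I−A) ≈
  [   1.9651     1.0262     0.7424]
  [   1.5502     2.5873     0.8079]
  [   1.4410     1.4192     1.8777]
Δx = (I − A)⁻¹ Δd with Δd having +40 in the Cement component and 0 elsewhere.
So Δx_2 = L_22 · (+40), where L_22 = adj(I−A)_22 / det(I−A) = 0.5925 / 0.2290.
Δx_2 = 0.5925 × (+40) / 0.2290 = 23.70 / 0.2290 ≈ 103.493.

Δx_2 = 103.493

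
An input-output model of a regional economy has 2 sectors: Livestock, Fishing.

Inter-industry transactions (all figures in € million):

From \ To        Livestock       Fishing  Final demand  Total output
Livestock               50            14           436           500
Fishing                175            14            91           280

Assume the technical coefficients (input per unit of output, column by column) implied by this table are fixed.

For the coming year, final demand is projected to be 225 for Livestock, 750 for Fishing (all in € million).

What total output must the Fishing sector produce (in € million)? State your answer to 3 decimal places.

Technical coefficients a_ij = z_ij / X_j:
  a_LL = 50/500 = 0.10, a_FL = 175/500 = 0.35
  a_LF = 14/280 = 0.05, a_FF = 14/280 = 0.05
I − A =
  [   0.90    -0.05]
  [  -0.35     0.95]
det(I−A) = (0.90)(0.95) − (-0.05)(-0.35) = 0.8375
adj(I−A) = [[0.95, 0.05], [0.35, 0.90]]
(I − A)⁻¹ = adj(I−A) / det(I−A) ≈
  [   1.1343     0.0597]
  [   0.4179     1.0746]
x = (I − A)⁻¹ d = adj(I−A)·d / det(I−A), with det(I−A) = 0.8375:
  x_L = (0.95·225 + 0.05·750) / 0.8375 = 251.25 / 0.8375 = 300.000
  x_F = (0.35·225 + 0.90·750) / 0.8375 = 753.75 / 0.8375 = 900.000

x_F = 900.000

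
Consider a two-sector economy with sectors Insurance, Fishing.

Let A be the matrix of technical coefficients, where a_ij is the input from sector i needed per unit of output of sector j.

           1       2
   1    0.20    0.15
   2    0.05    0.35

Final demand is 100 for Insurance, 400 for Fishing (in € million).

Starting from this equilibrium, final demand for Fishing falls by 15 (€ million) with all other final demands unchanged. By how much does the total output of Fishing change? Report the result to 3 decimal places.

Δx_2 = -23.415

I − A =
  [   0.80    -0.15]
  [  -0.05     0.65]
det(I−A) = (0.80)(0.65) − (-0.15)(-0.05) = 0.5125
adj(I−A) = [[0.65, 0.15], [0.05, 0.80]]
(I − A)⁻¹ = adj(I−A) / det(I−A) ≈
  [   1.2683     0.2927]
  [   0.0976     1.5610]
Δx = (I − A)⁻¹ Δd with Δd having -15 in the Fishing component and 0 elsewhere.
So Δx_2 = L_22 · (-15), where L_22 = adj(I−A)_22 / det(I−A) = 0.80 / 0.5125.
Δx_2 = 0.80 × (-15) / 0.5125 = -12.00 / 0.5125 ≈ -23.415.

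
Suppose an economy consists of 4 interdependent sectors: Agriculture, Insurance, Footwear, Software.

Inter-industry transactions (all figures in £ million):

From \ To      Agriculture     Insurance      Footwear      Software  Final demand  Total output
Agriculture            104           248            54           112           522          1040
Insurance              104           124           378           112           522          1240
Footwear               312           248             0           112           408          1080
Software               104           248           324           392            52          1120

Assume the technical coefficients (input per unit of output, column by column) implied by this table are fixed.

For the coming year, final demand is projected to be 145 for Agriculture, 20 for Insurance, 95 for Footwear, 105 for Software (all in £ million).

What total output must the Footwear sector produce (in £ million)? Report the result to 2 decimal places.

x_F = 247.61

Technical coefficients a_ij = z_ij / X_j:
  a_AA = 104/1040 = 0.10, a_IA = 104/1040 = 0.10, a_FA = 312/1040 = 0.30, a_SA = 104/1040 = 0.10
  a_AI = 248/1240 = 0.20, a_II = 124/1240 = 0.10, a_FI = 248/1240 = 0.20, a_SI = 248/1240 = 0.20
  a_AF = 54/1080 = 0.05, a_IF = 378/1080 = 0.35, a_FF = 0/1080 = 0.00, a_SF = 324/1080 = 0.30
  a_AS = 112/1120 = 0.10, a_IS = 112/1120 = 0.10, a_FS = 112/1120 = 0.10, a_SS = 392/1120 = 0.35
I − A =
  [   0.90    -0.20    -0.05    -0.10]
  [  -0.10     0.90    -0.35    -0.10]
  [  -0.30    -0.20     1.00    -0.10]
  [  -0.10    -0.20    -0.30     0.65]
Compute the cofactors C_ij = (−1)^(i+j)·(3×3 minor ij) of I−A; the adjugate is their transpose:
adj(I−A) = Cᵀ =
  [ 0.47950   0.15750   0.11375   0.11550]
  [ 0.15275   0.52875   0.23500   0.14100]
  [ 0.19550   0.18000   0.48250   0.13200]
  [ 0.21100   0.27000   0.31250   0.69150]
det(I−A) = Σ_j (I−A)_1j·C_1j = (0.90)(0.47950) + (-0.20)(0.15275) + (-0.05)(0.19550) + (-0.10)(0.21100) = 0.370125
(I − A)⁻¹ = adj(I−A) / det(I−A) ≈
  [   1.2955     0.4255     0.3073     0.3121]
  [   0.4127     1.4286     0.6349     0.3810]
  [   0.5282     0.4863     1.3036     0.3566]
  [   0.5701     0.7295     0.8443     1.8683]
x = (I − A)⁻¹ d = adj(I−A)·d / det(I−A), with det(I−A) = 0.370125:
  x_A = (0.47950·145 + 0.15750·20 + 0.11375·95 + 0.11550·105) / 0.370125 = 95.61125 / 0.370125 ≈ 258.32
  x_I = (0.15275·145 + 0.52875·20 + 0.23500·95 + 0.14100·105) / 0.370125 = 69.85375 / 0.370125 ≈ 188.73
  x_F = (0.19550·145 + 0.18000·20 + 0.48250·95 + 0.13200·105) / 0.370125 = 91.645 / 0.370125 ≈ 247.61
  x_S = (0.21100·145 + 0.27000·20 + 0.31250·95 + 0.69150·105) / 0.370125 = 138.29 / 0.370125 ≈ 373.63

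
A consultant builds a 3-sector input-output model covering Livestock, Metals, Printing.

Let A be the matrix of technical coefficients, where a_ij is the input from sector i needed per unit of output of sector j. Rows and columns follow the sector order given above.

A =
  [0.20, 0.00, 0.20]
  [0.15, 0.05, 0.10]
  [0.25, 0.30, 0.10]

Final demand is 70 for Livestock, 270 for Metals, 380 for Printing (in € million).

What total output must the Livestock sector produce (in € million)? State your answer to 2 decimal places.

I − A =
  [   0.80     0.00    -0.20]
  [  -0.15     0.95    -0.10]
  [  -0.25    -0.30     0.90]
Cofactors of I−A, C_ij = (−1)^(i+j)·(minor ij) (rows/columns in the sector order above):
  C_11 = (0.95)(0.90) − (-0.10)(-0.30) = 0.8250
  C_12 = −[(-0.15)(0.90) − (-0.10)(-0.25)] = 0.1600
  C_13 = (-0.15)(-0.30) − (0.95)(-0.25) = 0.2825
  C_21 = −[(0.00)(0.90) − (-0.20)(-0.30)] = 0.0600
  C_22 = (0.80)(0.90) − (-0.20)(-0.25) = 0.6700
  C_23 = −[(0.80)(-0.30) − (0.00)(-0.25)] = 0.2400
  C_31 = (0.00)(-0.10) − (-0.20)(0.95) = 0.1900
  C_32 = −[(0.80)(-0.10) − (-0.20)(-0.15)] = 0.1100
  C_33 = (0.80)(0.95) − (0.00)(-0.15) = 0.7600
det(I−A) = Σ_j (I−A)_1j·C_1j = (0.80)(0.8250) + (0.00)(0.1600) + (-0.20)(0.2825) = 0.6035
adj(I−A) = Cᵀ =
  [ 0.8250   0.0600   0.1900]
  [ 0.1600   0.6700   0.1100]
  [ 0.2825   0.2400   0.7600]
(I − A)⁻¹ = adj(I−A) / det(I−A) ≈
  [   1.3670     0.0994     0.3148]
  [   0.2651     1.1102     0.1823]
  [   0.4681     0.3977     1.2593]
x = (I − A)⁻¹ d = adj(I−A)·d / det(I−A), with det(I−A) = 0.6035:
  x_L = (0.8250·70 + 0.0600·270 + 0.1900·380) / 0.6035 = 146.15 / 0.6035 ≈ 242.17
  x_M = (0.1600·70 + 0.6700·270 + 0.1100·380) / 0.6035 = 233.90 / 0.6035 ≈ 387.57
  x_P = (0.2825·70 + 0.2400·270 + 0.7600·380) / 0.6035 = 373.375 / 0.6035 ≈ 618.68

x_L = 242.17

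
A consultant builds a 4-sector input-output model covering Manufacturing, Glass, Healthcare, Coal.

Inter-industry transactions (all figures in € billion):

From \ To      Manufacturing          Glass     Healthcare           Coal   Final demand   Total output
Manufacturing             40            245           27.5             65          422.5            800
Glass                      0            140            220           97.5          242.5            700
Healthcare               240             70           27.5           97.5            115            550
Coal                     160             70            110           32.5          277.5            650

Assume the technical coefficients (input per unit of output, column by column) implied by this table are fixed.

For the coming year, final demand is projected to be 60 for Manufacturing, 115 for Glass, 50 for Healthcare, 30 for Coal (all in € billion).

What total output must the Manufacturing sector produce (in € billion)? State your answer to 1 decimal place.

Technical coefficients a_ij = z_ij / X_j:
  a_11 = 40/800 = 0.05, a_21 = 0/800 = 0.00, a_31 = 240/800 = 0.30, a_41 = 160/800 = 0.20
  a_12 = 245/700 = 0.35, a_22 = 140/700 = 0.20, a_32 = 70/700 = 0.10, a_42 = 70/700 = 0.10
  a_13 = 27.5/550 = 0.05, a_23 = 220/550 = 0.40, a_33 = 27.5/550 = 0.05, a_43 = 110/550 = 0.20
  a_14 = 65/650 = 0.10, a_24 = 97.5/650 = 0.15, a_34 = 97.5/650 = 0.15, a_44 = 32.5/650 = 0.05
I − A =
  [   0.95    -0.35    -0.05    -0.10]
  [   0.00     0.80    -0.40    -0.15]
  [  -0.30    -0.10     0.95    -0.15]
  [  -0.20    -0.10    -0.20     0.95]
Compute the cofactors C_ij = (−1)^(i+j)·(3×3 minor ij) of I−A; the adjugate is their transpose:
adj(I−A) = Cᵀ =
  [ 0.636750   0.322375   0.200750   0.149625]
  [ 0.163500   0.788125   0.383000   0.202125]
  [ 0.250500   0.215750   0.681250   0.168000]
  [ 0.204000   0.196250   0.226000   0.630000]
det(I−A) = Σ_j (I−A)_1j·C_1j = (0.95)(0.636750) + (-0.35)(0.163500) + (-0.05)(0.250500) + (-0.10)(0.204000) = 0.5147625
(I − A)⁻¹ = adj(I−A) / det(I−A) ≈
  [   1.2370     0.6263     0.3900     0.2907]
  [   0.3176     1.5310     0.7440     0.3927]
  [   0.4866     0.4191     1.3234     0.3264]
  [   0.3963     0.3812     0.4390     1.2239]
x = (I − A)⁻¹ d = adj(I−A)·d / det(I−A), with det(I−A) = 0.5147625:
  x_1 = (0.636750·60 + 0.322375·115 + 0.200750·50 + 0.149625·30) / 0.5147625 = 89.804375 / 0.5147625 ≈ 174.5
  x_2 = (0.163500·60 + 0.788125·115 + 0.383000·50 + 0.202125·30) / 0.5147625 = 125.658125 / 0.5147625 ≈ 244.1
  x_3 = (0.250500·60 + 0.215750·115 + 0.681250·50 + 0.168000·30) / 0.5147625 = 78.94375 / 0.5147625 ≈ 153.4
  x_4 = (0.204000·60 + 0.196250·115 + 0.226000·50 + 0.630000·30) / 0.5147625 = 65.00875 / 0.5147625 ≈ 126.3

x_1 = 174.5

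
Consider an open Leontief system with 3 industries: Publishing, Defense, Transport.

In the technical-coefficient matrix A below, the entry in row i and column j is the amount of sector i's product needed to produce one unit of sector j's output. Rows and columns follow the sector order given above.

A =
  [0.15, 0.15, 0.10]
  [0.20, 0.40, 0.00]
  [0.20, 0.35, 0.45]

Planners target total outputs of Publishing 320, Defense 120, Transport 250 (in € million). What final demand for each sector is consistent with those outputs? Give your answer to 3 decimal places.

d_P = 229.000, d_D = 8.000, d_T = 31.500

I − A =
  [   0.85    -0.15    -0.10]
  [  -0.20     0.60     0.00]
  [  -0.20    -0.35     0.55]
d = (I − A) x:
  d_P = (+0.85)·320 + (-0.15)·120 + (-0.10)·250 = 229.000
  d_D = (-0.20)·320 + (+0.60)·120 + (+0.00)·250 = 8.000
  d_T = (-0.20)·320 + (-0.35)·120 + (+0.55)·250 = 31.500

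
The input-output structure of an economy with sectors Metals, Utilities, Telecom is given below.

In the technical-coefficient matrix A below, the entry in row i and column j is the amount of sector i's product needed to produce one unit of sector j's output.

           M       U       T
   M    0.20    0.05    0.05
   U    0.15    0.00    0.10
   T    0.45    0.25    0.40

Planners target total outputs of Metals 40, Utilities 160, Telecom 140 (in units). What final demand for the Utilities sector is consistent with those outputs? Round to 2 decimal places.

d_U = 140.00

I − A =
  [   0.80    -0.05    -0.05]
  [  -0.15     1.00    -0.10]
  [  -0.45    -0.25     0.60]
d = (I − A) x:
  d_M = (+0.80)·40 + (-0.05)·160 + (-0.05)·140 = 17.00
  d_U = (-0.15)·40 + (+1.00)·160 + (-0.10)·140 = 140.00
  d_T = (-0.45)·40 + (-0.25)·160 + (+0.60)·140 = 26.00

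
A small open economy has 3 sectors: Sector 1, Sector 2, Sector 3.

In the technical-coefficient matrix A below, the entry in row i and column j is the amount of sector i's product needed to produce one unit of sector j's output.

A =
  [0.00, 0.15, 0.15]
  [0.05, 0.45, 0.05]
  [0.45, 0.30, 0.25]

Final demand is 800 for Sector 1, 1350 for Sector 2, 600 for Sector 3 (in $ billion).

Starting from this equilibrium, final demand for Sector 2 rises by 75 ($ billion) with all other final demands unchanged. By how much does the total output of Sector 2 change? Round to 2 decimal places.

Δx_2 = 146.62

I − A =
  [   1.00    -0.15    -0.15]
  [  -0.05     0.55    -0.05]
  [  -0.45    -0.30     0.75]
Cofactors of I−A, C_ij = (−1)^(i+j)·(minor ij) (rows/columns in the sector order above):
  C_11 = (0.55)(0.75) − (-0.05)(-0.30) = 0.3975
  C_12 = −[(-0.05)(0.75) − (-0.05)(-0.45)] = 0.0600
  C_13 = (-0.05)(-0.30) − (0.55)(-0.45) = 0.2625
  C_21 = −[(-0.15)(0.75) − (-0.15)(-0.30)] = 0.1575
  C_22 = (1.00)(0.75) − (-0.15)(-0.45) = 0.6825
  C_23 = −[(1.00)(-0.30) − (-0.15)(-0.45)] = 0.3675
  C_31 = (-0.15)(-0.05) − (-0.15)(0.55) = 0.0900
  C_32 = −[(1.00)(-0.05) − (-0.15)(-0.05)] = 0.0575
  C_33 = (1.00)(0.55) − (-0.15)(-0.05) = 0.5425
det(I−A) = Σ_j (I−A)_1j·C_1j = (1.00)(0.3975) + (-0.15)(0.0600) + (-0.15)(0.2625) = 0.349125
adj(I−A) = Cᵀ =
  [ 0.3975   0.1575   0.0900]
  [ 0.0600   0.6825   0.0575]
  [ 0.2625   0.3675   0.5425]
(I − A)⁻¹ = adj(I−A) / det(I−A) ≈
  [   1.1386     0.4511     0.2578]
  [   0.1719     1.9549     0.1647]
  [   0.7519     1.0526     1.5539]
Δx = (I − A)⁻¹ Δd with Δd having +75 in the Sector 2 component and 0 elsewhere.
So Δx_2 = L_22 · (+75), where L_22 = adj(I−A)_22 / det(I−A) = 0.6825 / 0.349125.
Δx_2 = 0.6825 × (+75) / 0.349125 = 51.1875 / 0.349125 ≈ 146.62.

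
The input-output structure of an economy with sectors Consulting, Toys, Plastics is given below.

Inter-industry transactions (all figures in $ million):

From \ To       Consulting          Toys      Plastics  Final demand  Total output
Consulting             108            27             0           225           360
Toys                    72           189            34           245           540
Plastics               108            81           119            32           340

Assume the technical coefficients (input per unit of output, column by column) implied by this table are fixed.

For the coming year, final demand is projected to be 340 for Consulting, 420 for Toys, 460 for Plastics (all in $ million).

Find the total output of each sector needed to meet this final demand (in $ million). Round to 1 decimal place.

x_C = 557.3, x_T = 1001.6, x_P = 1196.0

Technical coefficients a_ij = z_ij / X_j:
  a_CC = 108/360 = 0.30, a_TC = 72/360 = 0.20, a_PC = 108/360 = 0.30
  a_CT = 27/540 = 0.05, a_TT = 189/540 = 0.35, a_PT = 81/540 = 0.15
  a_CP = 0/340 = 0.00, a_TP = 34/340 = 0.10, a_PP = 119/340 = 0.35
I − A =
  [   0.70    -0.05     0.00]
  [  -0.20     0.65    -0.10]
  [  -0.30    -0.15     0.65]
Cofactors of I−A, C_ij = (−1)^(i+j)·(minor ij) (rows/columns in the sector order above):
  C_11 = (0.65)(0.65) − (-0.10)(-0.15) = 0.4075
  C_12 = −[(-0.20)(0.65) − (-0.10)(-0.30)] = 0.1600
  C_13 = (-0.20)(-0.15) − (0.65)(-0.30) = 0.2250
  C_21 = −[(-0.05)(0.65) − (0.00)(-0.15)] = 0.0325
  C_22 = (0.70)(0.65) − (0.00)(-0.30) = 0.4550
  C_23 = −[(0.70)(-0.15) − (-0.05)(-0.30)] = 0.1200
  C_31 = (-0.05)(-0.10) − (0.00)(0.65) = 0.0050
  C_32 = −[(0.70)(-0.10) − (0.00)(-0.20)] = 0.0700
  C_33 = (0.70)(0.65) − (-0.05)(-0.20) = 0.4450
det(I−A) = Σ_j (I−A)_1j·C_1j = (0.70)(0.4075) + (-0.05)(0.1600) + (0.00)(0.2250) = 0.27725
adj(I−A) = Cᵀ =
  [ 0.4075   0.0325   0.0050]
  [ 0.1600   0.4550   0.0700]
  [ 0.2250   0.1200   0.4450]
(I − A)⁻¹ = adj(I−A) / det(I−A) ≈
  [   1.4698     0.1172     0.0180]
  [   0.5771     1.6411     0.2525]
  [   0.8115     0.4328     1.6050]
x = (I − A)⁻¹ d = adj(I−A)·d / det(I−A), with det(I−A) = 0.27725:
  x_C = (0.4075·340 + 0.0325·420 + 0.0050·460) / 0.27725 = 154.50 / 0.27725 ≈ 557.3
  x_T = (0.1600·340 + 0.4550·420 + 0.0700·460) / 0.27725 = 277.70 / 0.27725 ≈ 1001.6
  x_P = (0.2250·340 + 0.1200·420 + 0.4450·460) / 0.27725 = 331.60 / 0.27725 ≈ 1196.0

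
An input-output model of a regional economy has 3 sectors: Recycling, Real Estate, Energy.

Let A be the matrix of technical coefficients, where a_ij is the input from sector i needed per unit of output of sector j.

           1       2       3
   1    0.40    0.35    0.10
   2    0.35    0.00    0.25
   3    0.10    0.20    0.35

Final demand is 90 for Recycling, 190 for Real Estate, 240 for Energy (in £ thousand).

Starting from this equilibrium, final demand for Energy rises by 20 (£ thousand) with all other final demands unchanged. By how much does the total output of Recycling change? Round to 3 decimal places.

I − A =
  [   0.60    -0.35    -0.10]
  [  -0.35     1.00    -0.25]
  [  -0.10    -0.20     0.65]
Cofactors of I−A, C_ij = (−1)^(i+j)·(minor ij) (rows/columns in the sector order above):
  C_11 = (1.00)(0.65) − (-0.25)(-0.20) = 0.6000
  C_12 = −[(-0.35)(0.65) − (-0.25)(-0.10)] = 0.2525
  C_13 = (-0.35)(-0.20) − (1.00)(-0.10) = 0.1700
  C_21 = −[(-0.35)(0.65) − (-0.10)(-0.20)] = 0.2475
  C_22 = (0.60)(0.65) − (-0.10)(-0.10) = 0.3800
  C_23 = −[(0.60)(-0.20) − (-0.35)(-0.10)] = 0.1550
  C_31 = (-0.35)(-0.25) − (-0.10)(1.00) = 0.1875
  C_32 = −[(0.60)(-0.25) − (-0.10)(-0.35)] = 0.1850
  C_33 = (0.60)(1.00) − (-0.35)(-0.35) = 0.4775
det(I−A) = Σ_j (I−A)_1j·C_1j = (0.60)(0.6000) + (-0.35)(0.2525) + (-0.10)(0.1700) = 0.254625
adj(I−A) = Cᵀ =
  [ 0.6000   0.2475   0.1875]
  [ 0.2525   0.3800   0.1850]
  [ 0.1700   0.1550   0.4775]
(I − A)⁻¹ = adj(I−A) / det(I−A) ≈
  [   2.3564     0.9720     0.7364]
  [   0.9917     1.4924     0.7266]
  [   0.6676     0.6087     1.8753]
Δx = (I − A)⁻¹ Δd with Δd having +20 in the Energy component and 0 elsewhere.
So Δx_1 = L_13 · (+20), where L_13 = adj(I−A)_13 / det(I−A) = 0.1875 / 0.254625.
Δx_1 = 0.1875 × (+20) / 0.254625 = 3.75 / 0.254625 ≈ 14.728.

Δx_1 = 14.728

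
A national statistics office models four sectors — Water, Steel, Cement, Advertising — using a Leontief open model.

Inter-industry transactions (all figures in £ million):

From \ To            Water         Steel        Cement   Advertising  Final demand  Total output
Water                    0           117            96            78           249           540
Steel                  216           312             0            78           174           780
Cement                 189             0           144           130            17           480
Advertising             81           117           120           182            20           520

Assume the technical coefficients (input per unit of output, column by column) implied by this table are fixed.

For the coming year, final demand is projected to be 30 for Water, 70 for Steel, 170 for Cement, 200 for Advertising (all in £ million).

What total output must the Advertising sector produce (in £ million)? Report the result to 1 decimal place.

x_4 = 804.4

Technical coefficients a_ij = z_ij / X_j:
  a_11 = 0/540 = 0.00, a_21 = 216/540 = 0.40, a_31 = 189/540 = 0.35, a_41 = 81/540 = 0.15
  a_12 = 117/780 = 0.15, a_22 = 312/780 = 0.40, a_32 = 0/780 = 0.00, a_42 = 117/780 = 0.15
  a_13 = 96/480 = 0.20, a_23 = 0/480 = 0.00, a_33 = 144/480 = 0.30, a_43 = 120/480 = 0.25
  a_14 = 78/520 = 0.15, a_24 = 78/520 = 0.15, a_34 = 130/520 = 0.25, a_44 = 182/520 = 0.35
I − A =
  [   1.00    -0.15    -0.20    -0.15]
  [  -0.40     0.60     0.00    -0.15]
  [  -0.35     0.00     0.70    -0.25]
  [  -0.15    -0.15    -0.25     0.65]
Compute the cofactors C_ij = (−1)^(i+j)·(3×3 minor ij) of I−A; the adjugate is their transpose:
adj(I−A) = Cᵀ =
  [ 0.219750   0.082125   0.101625   0.108750]
  [ 0.185875   0.310625   0.109000   0.156500]
  [ 0.166125   0.085125   0.302625   0.174375]
  [ 0.157500   0.123375   0.165000   0.336000]
det(I−A) = Σ_j (I−A)_1j·C_1j = (1.00)(0.219750) + (-0.15)(0.185875) + (-0.20)(0.166125) + (-0.15)(0.157500) = 0.13501875
(I − A)⁻¹ = adj(I−A) / det(I−A) ≈
  [   1.6276     0.6082     0.7527     0.8054]
  [   1.3767     2.3006     0.8073     1.1591]
  [   1.2304     0.6305     2.2414     1.2915]
  [   1.1665     0.9138     1.2221     2.4885]
x = (I − A)⁻¹ d = adj(I−A)·d / det(I−A), with det(I−A) = 0.13501875:
  x_1 = (0.219750·30 + 0.082125·70 + 0.101625·170 + 0.108750·200) / 0.13501875 = 51.3675 / 0.13501875 ≈ 380.4
  x_2 = (0.185875·30 + 0.310625·70 + 0.109000·170 + 0.156500·200) / 0.13501875 = 77.15 / 0.13501875 ≈ 571.4
  x_3 = (0.166125·30 + 0.085125·70 + 0.302625·170 + 0.174375·200) / 0.13501875 = 97.26375 / 0.13501875 ≈ 720.4
  x_4 = (0.157500·30 + 0.123375·70 + 0.165000·170 + 0.336000·200) / 0.13501875 = 108.61125 / 0.13501875 ≈ 804.4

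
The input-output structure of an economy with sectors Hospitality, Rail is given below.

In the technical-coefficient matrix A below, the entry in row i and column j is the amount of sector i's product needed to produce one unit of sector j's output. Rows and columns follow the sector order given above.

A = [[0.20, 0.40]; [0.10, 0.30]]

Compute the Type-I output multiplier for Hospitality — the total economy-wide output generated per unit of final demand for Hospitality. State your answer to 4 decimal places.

m_H = 1.5385

I − A =
  [   0.80    -0.40]
  [  -0.10     0.70]
det(I−A) = (0.80)(0.70) − (-0.40)(-0.10) = 0.5200
adj(I−A) = [[0.70, 0.40], [0.10, 0.80]]
(I − A)⁻¹ = adj(I−A) / det(I−A) ≈
  [   1.34615     0.76923]
  [   0.19231     1.53846]
The output multiplier for sector j is the column-j sum of the Leontief inverse (I − A)⁻¹ = adj(I−A) / det(I−A).
Column H of adj(I−A): (0.70, 0.10); det(I−A) = 0.5200.
m_H = (0.70 + 0.10) / 0.5200 = 0.80 / 0.5200 ≈ 1.5385.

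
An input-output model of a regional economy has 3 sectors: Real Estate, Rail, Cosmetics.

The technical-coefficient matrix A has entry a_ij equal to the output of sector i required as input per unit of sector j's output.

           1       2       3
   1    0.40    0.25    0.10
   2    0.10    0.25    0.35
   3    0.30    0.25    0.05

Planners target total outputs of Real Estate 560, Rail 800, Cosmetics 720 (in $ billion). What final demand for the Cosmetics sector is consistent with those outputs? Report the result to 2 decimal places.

I − A =
  [   0.60    -0.25    -0.10]
  [  -0.10     0.75    -0.35]
  [  -0.30    -0.25     0.95]
d = (I − A) x:
  d_1 = (+0.60)·560 + (-0.25)·800 + (-0.10)·720 = 64.00
  d_2 = (-0.10)·560 + (+0.75)·800 + (-0.35)·720 = 292.00
  d_3 = (-0.30)·560 + (-0.25)·800 + (+0.95)·720 = 316.00

d_3 = 316.00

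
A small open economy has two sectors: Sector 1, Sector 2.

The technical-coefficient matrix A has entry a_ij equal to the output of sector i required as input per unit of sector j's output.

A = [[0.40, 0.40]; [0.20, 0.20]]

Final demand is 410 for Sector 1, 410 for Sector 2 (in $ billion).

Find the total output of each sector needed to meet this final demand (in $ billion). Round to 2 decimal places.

x_1 = 1230.00, x_2 = 820.00

I − A =
  [   0.60    -0.40]
  [  -0.20     0.80]
det(I−A) = (0.60)(0.80) − (-0.40)(-0.20) = 0.4000
adj(I−A) = [[0.80, 0.40], [0.20, 0.60]]
(I − A)⁻¹ = adj(I−A) / det(I−A) ≈
  [   2.0000     1.0000]
  [   0.5000     1.5000]
x = (I − A)⁻¹ d = adj(I−A)·d / det(I−A), with det(I−A) = 0.4000:
  x_1 = (0.80·410 + 0.40·410) / 0.4000 = 492.00 / 0.4000 = 1230.00
  x_2 = (0.20·410 + 0.60·410) / 0.4000 = 328.00 / 0.4000 = 820.00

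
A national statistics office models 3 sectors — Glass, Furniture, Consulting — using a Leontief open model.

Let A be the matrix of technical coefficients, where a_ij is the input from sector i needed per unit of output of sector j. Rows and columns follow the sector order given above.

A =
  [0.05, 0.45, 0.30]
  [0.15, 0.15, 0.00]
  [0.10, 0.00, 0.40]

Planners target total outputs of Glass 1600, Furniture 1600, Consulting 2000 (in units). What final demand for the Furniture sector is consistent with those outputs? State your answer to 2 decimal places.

d_F = 1120.00

I − A =
  [   0.95    -0.45    -0.30]
  [  -0.15     0.85     0.00]
  [  -0.10     0.00     0.60]
d = (I − A) x:
  d_G = (+0.95)·1600 + (-0.45)·1600 + (-0.30)·2000 = 200.00
  d_F = (-0.15)·1600 + (+0.85)·1600 + (+0.00)·2000 = 1120.00
  d_C = (-0.10)·1600 + (+0.00)·1600 + (+0.60)·2000 = 1040.00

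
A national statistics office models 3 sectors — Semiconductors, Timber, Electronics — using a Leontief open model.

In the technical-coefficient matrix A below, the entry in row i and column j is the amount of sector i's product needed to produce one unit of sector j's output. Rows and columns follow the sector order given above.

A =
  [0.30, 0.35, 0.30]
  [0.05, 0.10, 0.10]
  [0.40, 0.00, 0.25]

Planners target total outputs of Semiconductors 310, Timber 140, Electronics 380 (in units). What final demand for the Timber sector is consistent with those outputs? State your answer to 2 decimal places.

I − A =
  [   0.70    -0.35    -0.30]
  [  -0.05     0.90    -0.10]
  [  -0.40     0.00     0.75]
d = (I − A) x:
  d_S = (+0.70)·310 + (-0.35)·140 + (-0.30)·380 = 54.00
  d_T = (-0.05)·310 + (+0.90)·140 + (-0.10)·380 = 72.50
  d_E = (-0.40)·310 + (+0.00)·140 + (+0.75)·380 = 161.00

d_T = 72.50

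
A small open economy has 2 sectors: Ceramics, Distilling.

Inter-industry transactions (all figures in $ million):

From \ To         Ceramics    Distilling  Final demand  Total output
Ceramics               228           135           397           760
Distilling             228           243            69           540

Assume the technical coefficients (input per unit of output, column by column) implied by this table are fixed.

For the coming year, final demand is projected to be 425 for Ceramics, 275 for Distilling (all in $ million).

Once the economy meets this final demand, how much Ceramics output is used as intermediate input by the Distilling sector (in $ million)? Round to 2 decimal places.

Technical coefficients a_ij = z_ij / X_j:
  a_11 = 228/760 = 0.30, a_21 = 228/760 = 0.30
  a_12 = 135/540 = 0.25, a_22 = 243/540 = 0.45
I − A =
  [   0.70    -0.25]
  [  -0.30     0.55]
det(I−A) = (0.70)(0.55) − (-0.25)(-0.30) = 0.3100
adj(I−A) = [[0.55, 0.25], [0.30, 0.70]]
(I − A)⁻¹ = adj(I−A) / det(I−A) ≈
  [   1.7742     0.8065]
  [   0.9677     2.2581]
First solve x = (I − A)⁻¹ d = adj(I−A)·d / det(I−A); in particular x_2 = (0.30·425 + 0.70·275) / 0.3100 = 320.00 / 0.3100 ≈ 1032.2581.
Intermediate flow from 1 to 2: z_12 = a_12 · x_2 = 0.25 × 320.00 / 0.3100 = 80.00 / 0.3100 ≈ 258.06.

z_12 = 258.06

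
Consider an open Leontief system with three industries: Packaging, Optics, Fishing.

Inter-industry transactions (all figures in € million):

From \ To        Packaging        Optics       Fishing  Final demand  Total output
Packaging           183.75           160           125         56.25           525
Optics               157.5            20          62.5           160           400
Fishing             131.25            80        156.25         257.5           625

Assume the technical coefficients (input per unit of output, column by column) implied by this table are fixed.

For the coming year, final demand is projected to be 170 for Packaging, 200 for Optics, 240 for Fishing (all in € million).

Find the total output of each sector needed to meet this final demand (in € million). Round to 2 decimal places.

Technical coefficients a_ij = z_ij / X_j:
  a_11 = 183.75/525 = 0.35, a_21 = 157.5/525 = 0.30, a_31 = 131.25/525 = 0.25
  a_12 = 160/400 = 0.40, a_22 = 20/400 = 0.05, a_32 = 80/400 = 0.20
  a_13 = 125/625 = 0.20, a_23 = 62.5/625 = 0.10, a_33 = 156.25/625 = 0.25
I − A =
  [   0.65    -0.40    -0.20]
  [  -0.30     0.95    -0.10]
  [  -0.25    -0.20     0.75]
Cofactors of I−A, C_ij = (−1)^(i+j)·(minor ij) (rows/columns in the sector order above):
  C_11 = (0.95)(0.75) − (-0.10)(-0.20) = 0.6925
  C_12 = −[(-0.30)(0.75) − (-0.10)(-0.25)] = 0.2500
  C_13 = (-0.30)(-0.20) − (0.95)(-0.25) = 0.2975
  C_21 = −[(-0.40)(0.75) − (-0.20)(-0.20)] = 0.3400
  C_22 = (0.65)(0.75) − (-0.20)(-0.25) = 0.4375
  C_23 = −[(0.65)(-0.20) − (-0.40)(-0.25)] = 0.2300
  C_31 = (-0.40)(-0.10) − (-0.20)(0.95) = 0.2300
  C_32 = −[(0.65)(-0.10) − (-0.20)(-0.30)] = 0.1250
  C_33 = (0.65)(0.95) − (-0.40)(-0.30) = 0.4975
det(I−A) = Σ_j (I−A)_1j·C_1j = (0.65)(0.6925) + (-0.40)(0.2500) + (-0.20)(0.2975) = 0.290625
adj(I−A) = Cᵀ =
  [ 0.6925   0.3400   0.2300]
  [ 0.2500   0.4375   0.1250]
  [ 0.2975   0.2300   0.4975]
(I − A)⁻¹ = adj(I−A) / det(I−A) ≈
  [   2.3828     1.1699     0.7914]
  [   0.8602     1.5054     0.4301]
  [   1.0237     0.7914     1.7118]
x = (I − A)⁻¹ d = adj(I−A)·d / det(I−A), with det(I−A) = 0.290625:
  x_1 = (0.6925·170 + 0.3400·200 + 0.2300·240) / 0.290625 = 240.925 / 0.290625 ≈ 828.99
  x_2 = (0.2500·170 + 0.4375·200 + 0.1250·240) / 0.290625 = 160.00 / 0.290625 ≈ 550.54
  x_3 = (0.2975·170 + 0.2300·200 + 0.4975·240) / 0.290625 = 215.975 / 0.290625 ≈ 743.14

x_1 = 828.99, x_2 = 550.54, x_3 = 743.14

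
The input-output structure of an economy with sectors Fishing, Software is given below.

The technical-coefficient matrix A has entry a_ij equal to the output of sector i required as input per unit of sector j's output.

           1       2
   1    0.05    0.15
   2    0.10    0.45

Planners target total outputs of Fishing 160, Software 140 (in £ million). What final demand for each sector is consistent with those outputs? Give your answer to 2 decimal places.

d_1 = 131.00, d_2 = 61.00

I − A =
  [   0.95    -0.15]
  [  -0.10     0.55]
d = (I − A) x:
  d_1 = (+0.95)·160 + (-0.15)·140 = 131.00
  d_2 = (-0.10)·160 + (+0.55)·140 = 61.00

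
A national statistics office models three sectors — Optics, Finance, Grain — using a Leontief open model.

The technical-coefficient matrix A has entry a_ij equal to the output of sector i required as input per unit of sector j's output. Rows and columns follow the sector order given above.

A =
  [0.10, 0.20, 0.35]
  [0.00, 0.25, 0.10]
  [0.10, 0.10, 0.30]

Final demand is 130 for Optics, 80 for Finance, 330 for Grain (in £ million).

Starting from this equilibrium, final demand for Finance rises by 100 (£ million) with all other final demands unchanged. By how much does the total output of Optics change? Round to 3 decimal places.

Δx_1 = 40.207

I − A =
  [   0.90    -0.20    -0.35]
  [   0.00     0.75    -0.10]
  [  -0.10    -0.10     0.70]
Cofactors of I−A, C_ij = (−1)^(i+j)·(minor ij) (rows/columns in the sector order above):
  C_11 = (0.75)(0.70) − (-0.10)(-0.10) = 0.5150
  C_12 = −[(0.00)(0.70) − (-0.10)(-0.10)] = 0.0100
  C_13 = (0.00)(-0.10) − (0.75)(-0.10) = 0.0750
  C_21 = −[(-0.20)(0.70) − (-0.35)(-0.10)] = 0.1750
  C_22 = (0.90)(0.70) − (-0.35)(-0.10) = 0.5950
  C_23 = −[(0.90)(-0.10) − (-0.20)(-0.10)] = 0.1100
  C_31 = (-0.20)(-0.10) − (-0.35)(0.75) = 0.2825
  C_32 = −[(0.90)(-0.10) − (-0.35)(0.00)] = 0.0900
  C_33 = (0.90)(0.75) − (-0.20)(0.00) = 0.6750
det(I−A) = Σ_j (I−A)_1j·C_1j = (0.90)(0.5150) + (-0.20)(0.0100) + (-0.35)(0.0750) = 0.43525
adj(I−A) = Cᵀ =
  [ 0.5150   0.1750   0.2825]
  [ 0.0100   0.5950   0.0900]
  [ 0.0750   0.1100   0.6750]
(I − A)⁻¹ = adj(I−A) / det(I−A) ≈
  [   1.1832     0.4021     0.6491]
  [   0.0230     1.3670     0.2068]
  [   0.1723     0.2527     1.5508]
Δx = (I − A)⁻¹ Δd with Δd having +100 in the Finance component and 0 elsewhere.
So Δx_1 = L_12 · (+100), where L_12 = adj(I−A)_12 / det(I−A) = 0.1750 / 0.43525.
Δx_1 = 0.1750 × (+100) / 0.43525 = 17.50 / 0.43525 ≈ 40.207.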